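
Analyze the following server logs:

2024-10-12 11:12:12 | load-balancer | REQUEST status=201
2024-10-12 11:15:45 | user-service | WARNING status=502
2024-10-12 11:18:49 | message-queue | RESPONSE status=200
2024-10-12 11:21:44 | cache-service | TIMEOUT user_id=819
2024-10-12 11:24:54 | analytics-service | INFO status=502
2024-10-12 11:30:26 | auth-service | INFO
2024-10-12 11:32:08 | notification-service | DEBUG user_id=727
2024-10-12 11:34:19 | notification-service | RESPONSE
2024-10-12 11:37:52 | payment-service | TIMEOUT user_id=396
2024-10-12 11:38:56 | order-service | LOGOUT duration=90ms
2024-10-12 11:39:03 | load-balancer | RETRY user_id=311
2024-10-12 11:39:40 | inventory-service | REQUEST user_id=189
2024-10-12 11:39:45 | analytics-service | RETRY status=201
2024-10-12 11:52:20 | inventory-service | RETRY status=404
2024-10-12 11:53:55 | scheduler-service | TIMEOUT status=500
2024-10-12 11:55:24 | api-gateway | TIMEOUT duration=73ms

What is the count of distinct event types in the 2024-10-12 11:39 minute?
2

To count unique event types:

1. Filter events in the minute starting at 2024-10-12 11:39
2. Extract event types from matching entries
3. Count unique types: 2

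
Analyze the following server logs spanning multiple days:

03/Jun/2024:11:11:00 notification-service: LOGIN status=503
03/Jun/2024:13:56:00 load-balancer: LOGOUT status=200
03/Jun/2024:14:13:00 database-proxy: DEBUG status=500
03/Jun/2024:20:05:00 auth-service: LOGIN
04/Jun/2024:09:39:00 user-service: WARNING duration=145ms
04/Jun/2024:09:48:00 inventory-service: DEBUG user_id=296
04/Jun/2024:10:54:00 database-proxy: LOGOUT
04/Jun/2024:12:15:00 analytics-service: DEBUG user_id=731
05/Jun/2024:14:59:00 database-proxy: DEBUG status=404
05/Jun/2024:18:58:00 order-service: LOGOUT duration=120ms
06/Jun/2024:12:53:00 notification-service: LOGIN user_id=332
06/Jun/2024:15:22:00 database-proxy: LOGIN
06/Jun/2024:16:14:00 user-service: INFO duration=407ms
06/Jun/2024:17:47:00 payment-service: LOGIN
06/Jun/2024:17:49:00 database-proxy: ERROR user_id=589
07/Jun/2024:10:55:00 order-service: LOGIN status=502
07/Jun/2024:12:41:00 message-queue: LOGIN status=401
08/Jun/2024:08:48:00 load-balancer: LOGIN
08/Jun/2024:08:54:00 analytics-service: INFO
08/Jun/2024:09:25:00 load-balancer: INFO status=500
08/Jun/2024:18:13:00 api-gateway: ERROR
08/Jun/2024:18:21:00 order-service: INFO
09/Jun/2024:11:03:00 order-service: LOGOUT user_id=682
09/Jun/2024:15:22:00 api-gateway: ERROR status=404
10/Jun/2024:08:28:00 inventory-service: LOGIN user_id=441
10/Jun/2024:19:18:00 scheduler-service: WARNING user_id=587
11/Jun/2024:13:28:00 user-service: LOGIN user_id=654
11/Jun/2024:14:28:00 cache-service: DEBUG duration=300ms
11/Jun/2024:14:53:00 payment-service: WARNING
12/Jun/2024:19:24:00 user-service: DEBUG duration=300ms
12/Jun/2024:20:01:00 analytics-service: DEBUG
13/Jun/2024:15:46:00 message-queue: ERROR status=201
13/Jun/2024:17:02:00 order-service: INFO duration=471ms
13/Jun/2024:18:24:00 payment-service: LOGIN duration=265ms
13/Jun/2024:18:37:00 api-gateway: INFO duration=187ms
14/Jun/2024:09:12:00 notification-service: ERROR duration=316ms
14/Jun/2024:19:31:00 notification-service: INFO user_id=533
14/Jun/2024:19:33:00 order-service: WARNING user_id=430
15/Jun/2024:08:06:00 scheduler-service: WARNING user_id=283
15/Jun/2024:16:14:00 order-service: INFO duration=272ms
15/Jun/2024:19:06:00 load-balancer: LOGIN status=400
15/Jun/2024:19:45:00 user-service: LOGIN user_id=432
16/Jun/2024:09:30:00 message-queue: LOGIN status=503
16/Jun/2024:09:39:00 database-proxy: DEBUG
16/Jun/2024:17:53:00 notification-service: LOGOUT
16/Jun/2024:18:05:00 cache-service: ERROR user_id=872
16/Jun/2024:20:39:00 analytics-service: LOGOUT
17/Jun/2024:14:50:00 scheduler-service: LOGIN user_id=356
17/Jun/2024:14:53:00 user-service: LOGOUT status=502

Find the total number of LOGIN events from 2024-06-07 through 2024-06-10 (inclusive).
4

To filter by date range:

1. Date range: 2024-06-07 through 2024-06-10, both dates inclusive
2. Filter for LOGIN events whose date falls in this range
3. Count matching events: 4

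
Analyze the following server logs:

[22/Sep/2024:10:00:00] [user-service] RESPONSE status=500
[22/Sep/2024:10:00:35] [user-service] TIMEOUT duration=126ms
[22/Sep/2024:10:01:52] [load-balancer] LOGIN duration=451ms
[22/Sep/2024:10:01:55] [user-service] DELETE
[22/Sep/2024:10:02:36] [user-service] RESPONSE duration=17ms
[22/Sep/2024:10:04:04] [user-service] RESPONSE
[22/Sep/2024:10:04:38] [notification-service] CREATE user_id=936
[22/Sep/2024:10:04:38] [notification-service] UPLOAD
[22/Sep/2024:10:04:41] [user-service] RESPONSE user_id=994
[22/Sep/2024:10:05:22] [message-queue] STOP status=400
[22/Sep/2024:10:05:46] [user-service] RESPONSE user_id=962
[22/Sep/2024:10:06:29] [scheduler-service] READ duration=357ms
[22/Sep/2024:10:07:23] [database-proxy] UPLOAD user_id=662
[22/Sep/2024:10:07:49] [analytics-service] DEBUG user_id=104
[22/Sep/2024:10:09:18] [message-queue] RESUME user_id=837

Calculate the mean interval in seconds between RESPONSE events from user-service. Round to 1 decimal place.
86.5

To calculate average interval:

1. Find all RESPONSE events for user-service in order
2. Calculate time gaps between consecutive events
3. Compute mean of gaps: 346 / 4 = 86.5 seconds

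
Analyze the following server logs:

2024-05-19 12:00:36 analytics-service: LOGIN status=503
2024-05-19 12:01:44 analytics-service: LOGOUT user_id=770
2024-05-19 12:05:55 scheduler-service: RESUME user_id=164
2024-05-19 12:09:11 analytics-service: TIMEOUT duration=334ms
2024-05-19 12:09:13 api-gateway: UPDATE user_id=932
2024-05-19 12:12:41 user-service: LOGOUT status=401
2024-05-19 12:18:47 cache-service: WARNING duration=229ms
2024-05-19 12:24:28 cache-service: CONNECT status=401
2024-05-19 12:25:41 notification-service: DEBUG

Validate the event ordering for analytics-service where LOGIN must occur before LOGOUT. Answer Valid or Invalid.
Valid

To validate ordering:

1. Required order: LOGIN → LOGOUT
2. Rule: LOGIN must occur before LOGOUT
3. Check actual order of events for analytics-service
4. Result: Valid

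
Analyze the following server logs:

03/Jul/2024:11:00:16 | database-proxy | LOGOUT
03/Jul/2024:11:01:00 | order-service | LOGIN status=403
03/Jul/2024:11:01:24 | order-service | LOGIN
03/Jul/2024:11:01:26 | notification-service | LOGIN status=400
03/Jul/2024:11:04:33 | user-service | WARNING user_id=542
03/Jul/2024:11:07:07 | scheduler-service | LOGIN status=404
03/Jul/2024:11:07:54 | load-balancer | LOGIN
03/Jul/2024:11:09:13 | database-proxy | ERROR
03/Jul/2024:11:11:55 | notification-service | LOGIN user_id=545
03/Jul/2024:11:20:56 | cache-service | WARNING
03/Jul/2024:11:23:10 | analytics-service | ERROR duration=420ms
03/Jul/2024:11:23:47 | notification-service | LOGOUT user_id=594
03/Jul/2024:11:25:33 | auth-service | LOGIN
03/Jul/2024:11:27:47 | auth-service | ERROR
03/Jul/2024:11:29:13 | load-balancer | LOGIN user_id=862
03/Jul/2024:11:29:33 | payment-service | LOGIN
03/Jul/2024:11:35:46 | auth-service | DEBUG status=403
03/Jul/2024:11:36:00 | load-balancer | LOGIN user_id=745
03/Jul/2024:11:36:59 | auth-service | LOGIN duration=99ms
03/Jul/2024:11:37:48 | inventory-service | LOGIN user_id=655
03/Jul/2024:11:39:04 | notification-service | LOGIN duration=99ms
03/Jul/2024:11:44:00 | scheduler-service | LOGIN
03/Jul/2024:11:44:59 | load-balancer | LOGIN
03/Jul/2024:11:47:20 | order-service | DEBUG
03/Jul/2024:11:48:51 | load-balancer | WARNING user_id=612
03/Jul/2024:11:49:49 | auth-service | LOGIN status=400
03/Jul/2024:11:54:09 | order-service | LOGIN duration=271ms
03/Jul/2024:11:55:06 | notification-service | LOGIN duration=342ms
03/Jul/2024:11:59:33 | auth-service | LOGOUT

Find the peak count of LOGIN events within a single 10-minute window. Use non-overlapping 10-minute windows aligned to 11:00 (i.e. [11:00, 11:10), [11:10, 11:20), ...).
5

To find the burst window:

1. Divide the log period into non-overlapping 10-minute windows starting at 11:00
2. Count LOGIN events in each window
3. Find the window with maximum count
4. Maximum events in a window: 5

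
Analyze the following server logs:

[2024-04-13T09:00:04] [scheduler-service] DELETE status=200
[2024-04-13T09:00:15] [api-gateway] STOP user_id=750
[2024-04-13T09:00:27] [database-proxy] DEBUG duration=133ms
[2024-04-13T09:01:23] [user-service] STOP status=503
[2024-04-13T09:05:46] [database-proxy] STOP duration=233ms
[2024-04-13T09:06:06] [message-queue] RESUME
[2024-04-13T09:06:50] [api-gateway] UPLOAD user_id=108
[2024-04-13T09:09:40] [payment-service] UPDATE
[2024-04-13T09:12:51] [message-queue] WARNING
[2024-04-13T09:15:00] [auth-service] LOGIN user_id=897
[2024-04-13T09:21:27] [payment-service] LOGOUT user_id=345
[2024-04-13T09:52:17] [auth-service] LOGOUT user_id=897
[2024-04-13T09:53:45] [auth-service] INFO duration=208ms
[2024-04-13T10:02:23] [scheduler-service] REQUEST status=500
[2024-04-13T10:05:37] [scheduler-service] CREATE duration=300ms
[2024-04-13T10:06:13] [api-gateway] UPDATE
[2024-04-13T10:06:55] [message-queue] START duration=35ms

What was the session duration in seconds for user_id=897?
2237

To calculate session duration:

1. Find LOGIN event for user_id=897: 2024-04-13T09:15:00
2. Find LOGOUT event for user_id=897: 2024-04-13T09:52:17
3. Session duration: 2024-04-13T09:52:17 - 2024-04-13T09:15:00 = 2237 seconds (37 minutes)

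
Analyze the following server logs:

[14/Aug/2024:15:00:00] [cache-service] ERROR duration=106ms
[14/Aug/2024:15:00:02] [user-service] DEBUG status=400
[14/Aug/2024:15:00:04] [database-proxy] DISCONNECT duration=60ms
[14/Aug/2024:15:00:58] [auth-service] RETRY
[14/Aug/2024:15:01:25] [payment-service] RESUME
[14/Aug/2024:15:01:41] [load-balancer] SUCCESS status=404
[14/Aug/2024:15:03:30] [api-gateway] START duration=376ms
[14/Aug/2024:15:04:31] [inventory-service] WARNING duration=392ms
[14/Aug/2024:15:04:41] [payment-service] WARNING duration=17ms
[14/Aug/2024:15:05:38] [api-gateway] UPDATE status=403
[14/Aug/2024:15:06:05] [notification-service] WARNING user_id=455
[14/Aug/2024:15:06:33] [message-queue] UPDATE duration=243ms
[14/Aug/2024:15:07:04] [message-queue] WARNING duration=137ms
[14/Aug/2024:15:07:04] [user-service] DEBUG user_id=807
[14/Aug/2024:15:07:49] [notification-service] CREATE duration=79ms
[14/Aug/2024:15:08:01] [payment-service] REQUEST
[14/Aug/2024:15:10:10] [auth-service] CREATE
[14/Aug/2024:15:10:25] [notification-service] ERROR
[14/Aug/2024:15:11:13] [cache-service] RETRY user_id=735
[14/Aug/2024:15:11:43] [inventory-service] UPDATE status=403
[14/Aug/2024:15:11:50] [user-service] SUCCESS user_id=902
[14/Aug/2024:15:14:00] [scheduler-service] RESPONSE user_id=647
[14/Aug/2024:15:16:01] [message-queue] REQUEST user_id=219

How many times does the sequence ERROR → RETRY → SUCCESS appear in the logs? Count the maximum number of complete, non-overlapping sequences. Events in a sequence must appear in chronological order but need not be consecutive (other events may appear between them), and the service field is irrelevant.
2

To count sequences:

1. Look for pattern: ERROR → RETRY → SUCCESS
2. Greedily scan the log in chronological order, matching each sequence element in turn (ignoring service)
3. Each time the full pattern completes, increment the count and restart matching from the next event
4. Complete non-overlapping sequences found: 2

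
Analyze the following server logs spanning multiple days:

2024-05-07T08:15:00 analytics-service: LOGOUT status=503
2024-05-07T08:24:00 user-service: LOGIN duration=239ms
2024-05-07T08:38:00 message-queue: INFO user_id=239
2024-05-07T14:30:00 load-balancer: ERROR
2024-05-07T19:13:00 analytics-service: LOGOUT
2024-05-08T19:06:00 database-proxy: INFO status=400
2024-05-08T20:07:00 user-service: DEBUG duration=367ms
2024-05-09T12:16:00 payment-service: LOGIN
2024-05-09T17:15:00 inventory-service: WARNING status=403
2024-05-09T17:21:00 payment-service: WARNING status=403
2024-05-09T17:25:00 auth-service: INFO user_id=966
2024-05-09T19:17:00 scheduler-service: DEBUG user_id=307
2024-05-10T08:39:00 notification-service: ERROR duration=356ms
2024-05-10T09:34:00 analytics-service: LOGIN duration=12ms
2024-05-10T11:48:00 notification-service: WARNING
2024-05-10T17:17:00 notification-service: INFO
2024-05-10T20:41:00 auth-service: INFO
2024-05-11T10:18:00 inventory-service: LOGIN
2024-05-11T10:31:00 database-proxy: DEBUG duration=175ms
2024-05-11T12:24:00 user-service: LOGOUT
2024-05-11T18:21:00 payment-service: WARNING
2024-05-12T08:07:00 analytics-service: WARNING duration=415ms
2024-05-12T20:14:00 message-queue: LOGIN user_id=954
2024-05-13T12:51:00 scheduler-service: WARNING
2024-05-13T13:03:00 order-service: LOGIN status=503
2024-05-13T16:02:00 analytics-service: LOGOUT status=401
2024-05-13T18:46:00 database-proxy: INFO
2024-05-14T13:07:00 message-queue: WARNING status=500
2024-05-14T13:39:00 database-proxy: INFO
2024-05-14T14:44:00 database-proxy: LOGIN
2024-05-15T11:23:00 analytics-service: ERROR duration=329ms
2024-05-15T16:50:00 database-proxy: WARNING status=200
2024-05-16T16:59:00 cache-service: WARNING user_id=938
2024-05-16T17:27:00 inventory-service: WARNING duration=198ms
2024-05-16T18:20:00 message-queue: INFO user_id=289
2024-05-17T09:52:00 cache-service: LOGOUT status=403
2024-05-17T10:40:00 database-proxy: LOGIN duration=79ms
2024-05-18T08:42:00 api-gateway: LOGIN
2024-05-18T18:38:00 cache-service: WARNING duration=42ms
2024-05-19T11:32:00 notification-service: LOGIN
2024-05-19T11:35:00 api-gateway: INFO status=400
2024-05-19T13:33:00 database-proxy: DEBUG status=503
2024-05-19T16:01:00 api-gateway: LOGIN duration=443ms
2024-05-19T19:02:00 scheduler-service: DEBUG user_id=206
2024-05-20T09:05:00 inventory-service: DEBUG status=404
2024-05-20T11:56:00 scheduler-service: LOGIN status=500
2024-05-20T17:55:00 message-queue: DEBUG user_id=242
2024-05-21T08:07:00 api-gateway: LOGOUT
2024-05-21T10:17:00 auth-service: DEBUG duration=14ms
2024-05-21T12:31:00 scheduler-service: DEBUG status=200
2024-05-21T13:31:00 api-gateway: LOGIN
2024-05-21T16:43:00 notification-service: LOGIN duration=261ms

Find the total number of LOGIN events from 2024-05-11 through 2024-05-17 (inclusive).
5

To filter by date range:

1. Date range: 2024-05-11 through 2024-05-17, both dates inclusive
2. Filter for LOGIN events whose date falls in this range
3. Count matching events: 5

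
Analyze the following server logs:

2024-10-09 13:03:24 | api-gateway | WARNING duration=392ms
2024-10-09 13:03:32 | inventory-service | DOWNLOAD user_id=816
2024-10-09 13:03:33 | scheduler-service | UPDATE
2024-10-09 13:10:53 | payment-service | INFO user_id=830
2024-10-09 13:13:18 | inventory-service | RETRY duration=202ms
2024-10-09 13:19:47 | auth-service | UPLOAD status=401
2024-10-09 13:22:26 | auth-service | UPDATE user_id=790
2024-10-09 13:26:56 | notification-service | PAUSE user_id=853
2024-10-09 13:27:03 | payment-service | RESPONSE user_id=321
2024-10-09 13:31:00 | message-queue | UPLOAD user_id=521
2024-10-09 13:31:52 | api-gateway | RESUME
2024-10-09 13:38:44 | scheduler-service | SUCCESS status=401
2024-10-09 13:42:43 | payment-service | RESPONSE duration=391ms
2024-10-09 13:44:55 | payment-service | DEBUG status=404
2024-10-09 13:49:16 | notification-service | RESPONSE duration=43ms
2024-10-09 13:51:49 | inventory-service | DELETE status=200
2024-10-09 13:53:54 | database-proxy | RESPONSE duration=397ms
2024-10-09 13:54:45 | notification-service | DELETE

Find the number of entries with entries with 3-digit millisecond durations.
4

To find matching entries:

1. Pattern to match: entries with 3-digit millisecond durations
2. Scan each log entry for the pattern
3. Count matches: 4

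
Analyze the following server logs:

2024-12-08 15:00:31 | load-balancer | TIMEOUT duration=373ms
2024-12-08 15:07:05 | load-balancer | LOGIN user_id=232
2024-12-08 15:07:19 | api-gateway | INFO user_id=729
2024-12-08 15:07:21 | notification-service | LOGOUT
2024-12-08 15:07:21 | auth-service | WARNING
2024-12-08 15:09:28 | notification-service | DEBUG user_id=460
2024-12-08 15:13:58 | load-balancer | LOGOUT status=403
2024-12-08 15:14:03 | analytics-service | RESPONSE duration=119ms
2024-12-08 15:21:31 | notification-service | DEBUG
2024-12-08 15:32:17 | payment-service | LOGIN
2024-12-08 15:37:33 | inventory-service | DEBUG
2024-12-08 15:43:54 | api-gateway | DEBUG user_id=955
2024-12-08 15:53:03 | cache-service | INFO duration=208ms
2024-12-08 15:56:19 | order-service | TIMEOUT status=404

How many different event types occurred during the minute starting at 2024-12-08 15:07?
4

To count unique event types:

1. Filter events in the minute starting at 2024-12-08 15:07
2. Extract event types from matching entries
3. Count unique types: 4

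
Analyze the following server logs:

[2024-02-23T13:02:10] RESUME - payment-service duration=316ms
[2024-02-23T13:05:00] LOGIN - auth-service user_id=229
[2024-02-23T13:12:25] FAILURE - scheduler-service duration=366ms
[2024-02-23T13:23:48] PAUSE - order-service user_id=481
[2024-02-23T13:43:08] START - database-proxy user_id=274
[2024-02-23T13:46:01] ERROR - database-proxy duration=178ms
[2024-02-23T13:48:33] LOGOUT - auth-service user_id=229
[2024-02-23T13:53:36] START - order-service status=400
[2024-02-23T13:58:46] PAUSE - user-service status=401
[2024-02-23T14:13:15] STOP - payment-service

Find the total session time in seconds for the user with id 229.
2613

To calculate session duration:

1. Find LOGIN event for user_id=229: 2024-02-23T13:05:00
2. Find LOGOUT event for user_id=229: 2024-02-23T13:48:33
3. Session duration: 2024-02-23T13:48:33 - 2024-02-23T13:05:00 = 2613 seconds (43 minutes)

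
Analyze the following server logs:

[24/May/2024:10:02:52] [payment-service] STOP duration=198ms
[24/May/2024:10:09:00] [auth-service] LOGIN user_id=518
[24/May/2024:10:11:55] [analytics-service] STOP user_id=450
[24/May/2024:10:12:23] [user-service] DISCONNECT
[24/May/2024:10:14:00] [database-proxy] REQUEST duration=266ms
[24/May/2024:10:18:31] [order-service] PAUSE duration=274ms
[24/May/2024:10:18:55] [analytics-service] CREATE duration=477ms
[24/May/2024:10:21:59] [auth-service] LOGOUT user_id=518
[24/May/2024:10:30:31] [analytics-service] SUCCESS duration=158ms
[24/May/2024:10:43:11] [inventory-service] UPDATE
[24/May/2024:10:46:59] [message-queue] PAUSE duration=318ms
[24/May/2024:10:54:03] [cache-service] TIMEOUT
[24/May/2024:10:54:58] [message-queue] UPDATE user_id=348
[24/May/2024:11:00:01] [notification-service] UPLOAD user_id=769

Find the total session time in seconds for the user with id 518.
779

To calculate session duration:

1. Find LOGIN event for user_id=518: 24/May/2024:10:09:00
2. Find LOGOUT event for user_id=518: 24/May/2024:10:21:59
3. Session duration: 24/May/2024:10:21:59 - 24/May/2024:10:09:00 = 779 seconds (12 minutes)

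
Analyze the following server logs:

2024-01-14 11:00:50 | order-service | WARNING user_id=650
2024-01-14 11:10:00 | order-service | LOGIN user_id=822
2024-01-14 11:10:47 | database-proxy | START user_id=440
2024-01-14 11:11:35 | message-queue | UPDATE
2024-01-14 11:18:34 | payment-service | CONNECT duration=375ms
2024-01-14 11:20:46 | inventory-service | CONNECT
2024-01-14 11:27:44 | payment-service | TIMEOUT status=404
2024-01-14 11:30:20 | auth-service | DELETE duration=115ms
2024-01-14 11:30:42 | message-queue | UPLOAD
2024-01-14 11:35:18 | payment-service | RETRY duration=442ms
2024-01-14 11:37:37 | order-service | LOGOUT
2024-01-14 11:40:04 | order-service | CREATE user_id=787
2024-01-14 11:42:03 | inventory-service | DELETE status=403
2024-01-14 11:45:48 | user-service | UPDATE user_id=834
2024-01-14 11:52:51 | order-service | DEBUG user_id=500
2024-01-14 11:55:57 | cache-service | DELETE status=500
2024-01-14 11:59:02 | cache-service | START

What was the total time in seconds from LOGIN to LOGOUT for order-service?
1657

To calculate state duration:

1. Find LOGIN event for order-service: 2024-01-14 11:10:00
2. Find LOGOUT event for order-service: 2024-01-14 11:37:37
3. Calculate duration: 2024-01-14 11:37:37 - 2024-01-14 11:10:00 = 1657 seconds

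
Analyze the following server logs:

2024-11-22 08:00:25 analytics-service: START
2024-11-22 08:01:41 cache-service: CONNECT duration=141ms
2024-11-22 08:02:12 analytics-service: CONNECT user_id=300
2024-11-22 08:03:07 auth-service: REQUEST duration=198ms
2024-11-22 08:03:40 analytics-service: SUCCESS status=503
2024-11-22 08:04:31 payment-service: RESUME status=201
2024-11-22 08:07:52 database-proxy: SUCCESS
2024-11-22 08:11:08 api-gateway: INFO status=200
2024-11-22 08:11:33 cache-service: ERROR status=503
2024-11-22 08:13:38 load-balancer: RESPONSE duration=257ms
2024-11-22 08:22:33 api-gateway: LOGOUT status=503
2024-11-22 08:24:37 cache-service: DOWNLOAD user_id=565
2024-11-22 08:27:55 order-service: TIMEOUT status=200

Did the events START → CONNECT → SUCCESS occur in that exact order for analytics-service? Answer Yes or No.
Yes

To verify sequence order:

1. Find all events in sequence START → CONNECT → SUCCESS for analytics-service
2. Extract their timestamps
3. Check if timestamps are in ascending order
4. Result: Yes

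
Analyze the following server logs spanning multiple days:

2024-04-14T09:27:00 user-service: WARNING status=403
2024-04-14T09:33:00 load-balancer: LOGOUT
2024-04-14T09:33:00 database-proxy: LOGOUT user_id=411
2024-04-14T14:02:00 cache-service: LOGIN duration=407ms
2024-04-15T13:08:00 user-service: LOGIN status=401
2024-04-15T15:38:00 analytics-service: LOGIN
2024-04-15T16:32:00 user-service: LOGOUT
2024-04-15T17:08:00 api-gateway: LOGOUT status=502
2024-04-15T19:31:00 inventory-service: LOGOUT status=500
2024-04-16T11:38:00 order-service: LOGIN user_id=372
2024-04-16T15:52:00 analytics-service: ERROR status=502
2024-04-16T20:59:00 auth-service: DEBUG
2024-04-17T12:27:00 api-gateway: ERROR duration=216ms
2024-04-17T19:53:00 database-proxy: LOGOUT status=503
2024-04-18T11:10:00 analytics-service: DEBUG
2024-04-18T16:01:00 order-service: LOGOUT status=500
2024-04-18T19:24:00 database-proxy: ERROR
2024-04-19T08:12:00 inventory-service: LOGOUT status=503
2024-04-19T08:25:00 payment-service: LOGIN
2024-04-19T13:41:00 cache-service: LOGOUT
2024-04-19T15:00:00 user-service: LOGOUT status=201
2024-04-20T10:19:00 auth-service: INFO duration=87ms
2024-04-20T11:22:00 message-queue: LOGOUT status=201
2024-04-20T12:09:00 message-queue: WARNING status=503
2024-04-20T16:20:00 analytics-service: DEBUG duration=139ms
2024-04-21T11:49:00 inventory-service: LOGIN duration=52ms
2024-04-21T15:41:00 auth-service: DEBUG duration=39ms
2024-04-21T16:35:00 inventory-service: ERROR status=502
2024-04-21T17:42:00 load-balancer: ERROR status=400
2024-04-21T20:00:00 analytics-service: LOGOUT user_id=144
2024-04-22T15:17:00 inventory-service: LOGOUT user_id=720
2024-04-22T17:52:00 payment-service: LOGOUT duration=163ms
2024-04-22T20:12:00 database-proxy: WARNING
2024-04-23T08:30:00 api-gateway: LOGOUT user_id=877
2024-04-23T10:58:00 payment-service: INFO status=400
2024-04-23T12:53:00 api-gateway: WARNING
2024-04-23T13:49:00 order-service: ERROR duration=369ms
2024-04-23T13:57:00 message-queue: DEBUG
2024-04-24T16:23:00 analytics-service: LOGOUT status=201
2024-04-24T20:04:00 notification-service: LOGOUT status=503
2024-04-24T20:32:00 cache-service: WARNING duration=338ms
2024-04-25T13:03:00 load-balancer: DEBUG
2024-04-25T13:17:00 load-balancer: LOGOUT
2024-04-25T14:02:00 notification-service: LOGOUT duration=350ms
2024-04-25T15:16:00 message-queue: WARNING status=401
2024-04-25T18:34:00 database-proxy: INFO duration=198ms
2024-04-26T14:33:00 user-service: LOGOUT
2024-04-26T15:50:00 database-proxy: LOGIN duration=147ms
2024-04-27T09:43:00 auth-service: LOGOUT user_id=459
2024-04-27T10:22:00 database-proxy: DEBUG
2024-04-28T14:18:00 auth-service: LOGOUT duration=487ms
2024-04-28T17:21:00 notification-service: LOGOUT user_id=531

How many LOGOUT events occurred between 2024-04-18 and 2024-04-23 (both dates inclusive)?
9

To filter by date range:

1. Date range: 2024-04-18 through 2024-04-23, both dates inclusive
2. Filter for LOGOUT events whose date falls in this range
3. Count matching events: 9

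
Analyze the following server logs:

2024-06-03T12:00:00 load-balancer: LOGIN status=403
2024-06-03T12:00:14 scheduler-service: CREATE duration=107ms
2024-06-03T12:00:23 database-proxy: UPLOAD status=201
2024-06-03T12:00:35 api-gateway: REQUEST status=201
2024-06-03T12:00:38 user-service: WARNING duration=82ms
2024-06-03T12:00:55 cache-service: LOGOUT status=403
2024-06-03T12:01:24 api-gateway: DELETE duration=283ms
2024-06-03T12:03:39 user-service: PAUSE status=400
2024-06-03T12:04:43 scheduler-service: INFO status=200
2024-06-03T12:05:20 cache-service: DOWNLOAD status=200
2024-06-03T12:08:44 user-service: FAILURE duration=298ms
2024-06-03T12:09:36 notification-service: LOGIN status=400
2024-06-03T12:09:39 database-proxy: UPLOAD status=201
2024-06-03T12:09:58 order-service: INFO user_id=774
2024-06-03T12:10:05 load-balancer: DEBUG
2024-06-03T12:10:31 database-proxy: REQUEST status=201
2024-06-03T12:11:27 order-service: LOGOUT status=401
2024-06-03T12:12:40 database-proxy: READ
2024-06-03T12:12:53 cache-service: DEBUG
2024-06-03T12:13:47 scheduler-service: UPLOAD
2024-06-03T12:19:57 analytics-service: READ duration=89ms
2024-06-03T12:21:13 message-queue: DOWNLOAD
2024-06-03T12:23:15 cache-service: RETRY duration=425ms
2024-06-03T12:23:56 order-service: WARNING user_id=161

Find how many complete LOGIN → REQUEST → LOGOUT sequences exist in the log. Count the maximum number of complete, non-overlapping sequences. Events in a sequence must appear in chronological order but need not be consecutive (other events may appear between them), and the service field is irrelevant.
2

To count sequences:

1. Look for pattern: LOGIN → REQUEST → LOGOUT
2. Greedily scan the log in chronological order, matching each sequence element in turn (ignoring service)
3. Each time the full pattern completes, increment the count and restart matching from the next event
4. Complete non-overlapping sequences found: 2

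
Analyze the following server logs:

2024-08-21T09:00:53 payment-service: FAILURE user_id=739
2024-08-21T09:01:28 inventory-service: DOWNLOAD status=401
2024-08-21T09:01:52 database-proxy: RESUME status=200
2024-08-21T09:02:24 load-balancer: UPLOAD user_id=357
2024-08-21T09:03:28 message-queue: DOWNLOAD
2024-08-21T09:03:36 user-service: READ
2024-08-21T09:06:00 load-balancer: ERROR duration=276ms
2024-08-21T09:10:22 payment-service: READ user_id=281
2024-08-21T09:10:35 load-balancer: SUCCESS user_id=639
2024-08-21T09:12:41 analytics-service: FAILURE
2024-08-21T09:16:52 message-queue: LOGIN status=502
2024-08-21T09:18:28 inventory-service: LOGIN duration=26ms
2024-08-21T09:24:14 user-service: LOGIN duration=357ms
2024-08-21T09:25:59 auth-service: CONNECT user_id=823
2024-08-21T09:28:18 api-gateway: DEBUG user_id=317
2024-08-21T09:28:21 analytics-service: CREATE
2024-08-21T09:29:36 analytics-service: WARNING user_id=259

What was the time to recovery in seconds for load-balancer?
275

To calculate recovery time:

1. Find ERROR event for load-balancer: 2024-08-21T09:06:00
2. Find next SUCCESS event for load-balancer: 2024-08-21T09:10:35
3. Recovery time: 2024-08-21T09:10:35 - 2024-08-21T09:06:00 = 275 seconds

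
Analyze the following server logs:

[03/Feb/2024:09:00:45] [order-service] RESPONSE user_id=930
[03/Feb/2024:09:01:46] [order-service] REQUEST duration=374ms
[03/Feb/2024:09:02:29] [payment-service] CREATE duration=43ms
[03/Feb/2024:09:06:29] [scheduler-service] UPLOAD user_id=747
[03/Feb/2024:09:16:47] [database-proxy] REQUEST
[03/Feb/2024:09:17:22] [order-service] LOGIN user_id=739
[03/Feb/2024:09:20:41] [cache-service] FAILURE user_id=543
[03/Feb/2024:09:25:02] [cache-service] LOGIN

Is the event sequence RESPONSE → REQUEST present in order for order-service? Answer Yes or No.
Yes

To verify sequence order:

1. Find all events in sequence RESPONSE → REQUEST for order-service
2. Extract their timestamps
3. Check if timestamps are in ascending order
4. Result: Yes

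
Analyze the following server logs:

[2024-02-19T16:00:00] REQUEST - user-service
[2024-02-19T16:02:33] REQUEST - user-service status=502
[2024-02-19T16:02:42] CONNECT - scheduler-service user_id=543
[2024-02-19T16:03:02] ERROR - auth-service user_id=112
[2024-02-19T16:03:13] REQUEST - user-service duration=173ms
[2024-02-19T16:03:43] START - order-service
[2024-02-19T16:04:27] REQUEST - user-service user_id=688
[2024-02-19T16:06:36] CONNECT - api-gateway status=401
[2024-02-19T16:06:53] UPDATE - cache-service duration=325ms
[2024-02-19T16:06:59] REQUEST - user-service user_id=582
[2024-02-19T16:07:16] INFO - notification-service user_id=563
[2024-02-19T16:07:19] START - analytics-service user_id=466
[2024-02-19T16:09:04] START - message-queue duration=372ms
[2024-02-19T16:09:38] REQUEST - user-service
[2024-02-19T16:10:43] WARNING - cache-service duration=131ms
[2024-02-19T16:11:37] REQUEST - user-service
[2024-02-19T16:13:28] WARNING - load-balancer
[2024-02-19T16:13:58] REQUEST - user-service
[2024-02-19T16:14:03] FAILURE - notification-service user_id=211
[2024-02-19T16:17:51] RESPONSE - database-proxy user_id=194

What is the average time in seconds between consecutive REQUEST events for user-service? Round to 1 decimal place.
119.7

To calculate average interval:

1. Find all REQUEST events for user-service in order
2. Calculate time gaps between consecutive events
3. Compute mean of gaps: 838 / 7 = 119.7 seconds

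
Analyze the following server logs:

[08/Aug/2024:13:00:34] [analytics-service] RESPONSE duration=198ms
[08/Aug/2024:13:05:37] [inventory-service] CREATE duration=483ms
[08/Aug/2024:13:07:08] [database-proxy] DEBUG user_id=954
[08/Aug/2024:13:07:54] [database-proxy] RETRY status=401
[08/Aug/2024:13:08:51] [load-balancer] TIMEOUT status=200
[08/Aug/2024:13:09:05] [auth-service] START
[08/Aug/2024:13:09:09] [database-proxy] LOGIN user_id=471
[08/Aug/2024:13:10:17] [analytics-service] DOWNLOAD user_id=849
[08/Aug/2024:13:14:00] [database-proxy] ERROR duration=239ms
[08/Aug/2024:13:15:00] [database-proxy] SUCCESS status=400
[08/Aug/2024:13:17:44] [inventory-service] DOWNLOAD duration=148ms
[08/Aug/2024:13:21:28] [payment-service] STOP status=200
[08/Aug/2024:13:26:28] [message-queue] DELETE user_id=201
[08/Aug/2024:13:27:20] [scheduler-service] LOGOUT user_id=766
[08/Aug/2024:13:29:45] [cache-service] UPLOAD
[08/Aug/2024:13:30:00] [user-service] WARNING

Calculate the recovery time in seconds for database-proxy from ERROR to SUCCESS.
60

To calculate recovery time:

1. Find ERROR event for database-proxy: 08/Aug/2024:13:14:00
2. Find next SUCCESS event for database-proxy: 08/Aug/2024:13:15:00
3. Recovery time: 08/Aug/2024:13:15:00 - 08/Aug/2024:13:14:00 = 60 seconds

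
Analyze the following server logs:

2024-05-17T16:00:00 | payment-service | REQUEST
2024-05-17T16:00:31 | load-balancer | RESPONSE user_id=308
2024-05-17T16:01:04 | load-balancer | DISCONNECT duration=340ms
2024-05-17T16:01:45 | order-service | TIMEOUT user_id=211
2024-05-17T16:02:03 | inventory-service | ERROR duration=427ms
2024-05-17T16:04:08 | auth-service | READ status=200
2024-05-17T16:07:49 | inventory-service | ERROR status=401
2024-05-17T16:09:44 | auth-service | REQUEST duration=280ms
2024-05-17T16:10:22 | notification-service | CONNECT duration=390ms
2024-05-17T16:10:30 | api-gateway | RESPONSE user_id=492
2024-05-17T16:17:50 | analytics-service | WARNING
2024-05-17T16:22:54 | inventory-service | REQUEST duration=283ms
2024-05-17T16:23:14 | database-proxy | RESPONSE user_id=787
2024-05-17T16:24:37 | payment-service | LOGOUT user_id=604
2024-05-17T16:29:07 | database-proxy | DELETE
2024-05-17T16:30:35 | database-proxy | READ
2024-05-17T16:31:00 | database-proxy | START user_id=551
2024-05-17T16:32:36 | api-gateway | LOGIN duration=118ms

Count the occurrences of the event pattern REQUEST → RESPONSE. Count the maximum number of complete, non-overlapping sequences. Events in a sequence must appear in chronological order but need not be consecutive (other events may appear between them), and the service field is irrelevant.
3

To count sequences:

1. Look for pattern: REQUEST → RESPONSE
2. Greedily scan the log in chronological order, matching each sequence element in turn (ignoring service)
3. Each time the full pattern completes, increment the count and restart matching from the next event
4. Complete non-overlapping sequences found: 3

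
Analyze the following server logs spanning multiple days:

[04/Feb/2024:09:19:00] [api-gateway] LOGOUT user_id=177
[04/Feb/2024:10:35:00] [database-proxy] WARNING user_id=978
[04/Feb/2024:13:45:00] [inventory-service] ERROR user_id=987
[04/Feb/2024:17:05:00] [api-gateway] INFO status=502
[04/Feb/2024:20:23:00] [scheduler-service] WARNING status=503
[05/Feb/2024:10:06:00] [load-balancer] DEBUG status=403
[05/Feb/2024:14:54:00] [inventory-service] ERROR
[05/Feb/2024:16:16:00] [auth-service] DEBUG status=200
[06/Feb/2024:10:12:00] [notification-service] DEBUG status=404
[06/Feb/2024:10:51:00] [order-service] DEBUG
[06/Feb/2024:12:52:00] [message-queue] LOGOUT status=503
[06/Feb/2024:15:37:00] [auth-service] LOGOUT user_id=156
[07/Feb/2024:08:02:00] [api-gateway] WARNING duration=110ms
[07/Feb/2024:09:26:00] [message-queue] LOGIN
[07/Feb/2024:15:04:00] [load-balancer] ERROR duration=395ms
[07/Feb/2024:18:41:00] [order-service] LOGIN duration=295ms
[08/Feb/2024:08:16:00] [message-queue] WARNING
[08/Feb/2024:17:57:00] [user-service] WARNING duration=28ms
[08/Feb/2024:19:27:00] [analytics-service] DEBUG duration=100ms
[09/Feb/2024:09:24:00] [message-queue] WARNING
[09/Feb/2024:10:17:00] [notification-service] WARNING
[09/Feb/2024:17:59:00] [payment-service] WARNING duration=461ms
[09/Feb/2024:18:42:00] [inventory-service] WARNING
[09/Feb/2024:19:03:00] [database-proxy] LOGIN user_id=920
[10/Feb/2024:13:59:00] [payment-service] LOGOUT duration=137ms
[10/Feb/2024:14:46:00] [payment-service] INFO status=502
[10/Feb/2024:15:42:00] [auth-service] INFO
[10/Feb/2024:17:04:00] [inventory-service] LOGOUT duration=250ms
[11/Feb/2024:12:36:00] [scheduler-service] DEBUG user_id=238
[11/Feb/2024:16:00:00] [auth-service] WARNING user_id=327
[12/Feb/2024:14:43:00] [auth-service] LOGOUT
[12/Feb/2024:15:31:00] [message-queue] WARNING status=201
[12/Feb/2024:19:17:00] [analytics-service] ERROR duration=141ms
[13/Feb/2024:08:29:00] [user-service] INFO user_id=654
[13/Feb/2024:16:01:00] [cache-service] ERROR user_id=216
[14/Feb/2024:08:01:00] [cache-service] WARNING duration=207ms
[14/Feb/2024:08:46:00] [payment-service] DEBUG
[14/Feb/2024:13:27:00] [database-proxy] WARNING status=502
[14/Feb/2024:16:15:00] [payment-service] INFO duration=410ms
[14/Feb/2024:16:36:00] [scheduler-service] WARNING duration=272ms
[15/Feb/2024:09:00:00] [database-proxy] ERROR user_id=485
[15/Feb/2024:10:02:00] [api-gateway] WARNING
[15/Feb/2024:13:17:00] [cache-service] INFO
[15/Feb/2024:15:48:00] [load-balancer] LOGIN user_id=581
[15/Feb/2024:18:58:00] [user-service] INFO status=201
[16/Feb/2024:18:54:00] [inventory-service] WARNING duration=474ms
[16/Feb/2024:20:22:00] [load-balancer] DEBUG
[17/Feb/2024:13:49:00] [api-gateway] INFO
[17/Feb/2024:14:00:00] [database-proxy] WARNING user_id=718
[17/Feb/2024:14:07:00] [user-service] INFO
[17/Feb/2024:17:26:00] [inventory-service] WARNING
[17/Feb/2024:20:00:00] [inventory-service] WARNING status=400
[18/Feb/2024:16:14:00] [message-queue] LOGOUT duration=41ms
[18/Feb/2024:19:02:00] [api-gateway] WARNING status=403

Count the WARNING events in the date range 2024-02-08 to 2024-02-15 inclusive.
12

To filter by date range:

1. Date range: 2024-02-08 through 2024-02-15, both dates inclusive
2. Filter for WARNING events whose date falls in this range
3. Count matching events: 12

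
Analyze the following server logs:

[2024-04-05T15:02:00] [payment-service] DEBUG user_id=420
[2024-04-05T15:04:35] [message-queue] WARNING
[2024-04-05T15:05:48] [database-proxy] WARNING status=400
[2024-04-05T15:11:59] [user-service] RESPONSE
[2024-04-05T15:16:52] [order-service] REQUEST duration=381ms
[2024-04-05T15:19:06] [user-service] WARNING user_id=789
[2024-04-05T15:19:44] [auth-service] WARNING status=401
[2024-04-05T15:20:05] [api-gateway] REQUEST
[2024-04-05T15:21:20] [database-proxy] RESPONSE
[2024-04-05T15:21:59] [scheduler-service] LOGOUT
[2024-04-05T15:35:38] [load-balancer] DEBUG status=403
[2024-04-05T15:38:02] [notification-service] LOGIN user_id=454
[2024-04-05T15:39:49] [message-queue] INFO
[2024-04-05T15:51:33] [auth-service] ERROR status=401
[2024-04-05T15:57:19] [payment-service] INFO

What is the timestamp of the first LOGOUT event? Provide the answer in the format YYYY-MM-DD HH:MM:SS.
2024-04-05 15:21:59

To find the first event:

1. Filter for all LOGOUT events
2. Sort by timestamp
3. Select the first one
4. Timestamp: 2024-04-05 15:21:59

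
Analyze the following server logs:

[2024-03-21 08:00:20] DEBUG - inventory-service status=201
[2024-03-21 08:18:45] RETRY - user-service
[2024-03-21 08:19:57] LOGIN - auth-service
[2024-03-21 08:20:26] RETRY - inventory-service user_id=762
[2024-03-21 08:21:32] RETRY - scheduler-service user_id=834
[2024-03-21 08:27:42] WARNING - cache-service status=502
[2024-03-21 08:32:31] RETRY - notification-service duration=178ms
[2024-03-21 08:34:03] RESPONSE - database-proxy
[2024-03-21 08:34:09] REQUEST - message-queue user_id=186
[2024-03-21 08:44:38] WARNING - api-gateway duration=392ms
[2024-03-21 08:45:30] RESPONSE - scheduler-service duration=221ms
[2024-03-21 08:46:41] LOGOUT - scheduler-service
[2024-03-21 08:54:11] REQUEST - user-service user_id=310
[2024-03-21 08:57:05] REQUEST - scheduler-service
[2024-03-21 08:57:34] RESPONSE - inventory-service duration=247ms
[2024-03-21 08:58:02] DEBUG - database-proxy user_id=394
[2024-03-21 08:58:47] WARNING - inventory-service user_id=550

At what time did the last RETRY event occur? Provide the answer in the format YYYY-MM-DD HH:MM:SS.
2024-03-21 08:32:31

To find the last event:

1. Filter for all RETRY events
2. Sort by timestamp
3. Select the last one
4. Timestamp: 2024-03-21 08:32:31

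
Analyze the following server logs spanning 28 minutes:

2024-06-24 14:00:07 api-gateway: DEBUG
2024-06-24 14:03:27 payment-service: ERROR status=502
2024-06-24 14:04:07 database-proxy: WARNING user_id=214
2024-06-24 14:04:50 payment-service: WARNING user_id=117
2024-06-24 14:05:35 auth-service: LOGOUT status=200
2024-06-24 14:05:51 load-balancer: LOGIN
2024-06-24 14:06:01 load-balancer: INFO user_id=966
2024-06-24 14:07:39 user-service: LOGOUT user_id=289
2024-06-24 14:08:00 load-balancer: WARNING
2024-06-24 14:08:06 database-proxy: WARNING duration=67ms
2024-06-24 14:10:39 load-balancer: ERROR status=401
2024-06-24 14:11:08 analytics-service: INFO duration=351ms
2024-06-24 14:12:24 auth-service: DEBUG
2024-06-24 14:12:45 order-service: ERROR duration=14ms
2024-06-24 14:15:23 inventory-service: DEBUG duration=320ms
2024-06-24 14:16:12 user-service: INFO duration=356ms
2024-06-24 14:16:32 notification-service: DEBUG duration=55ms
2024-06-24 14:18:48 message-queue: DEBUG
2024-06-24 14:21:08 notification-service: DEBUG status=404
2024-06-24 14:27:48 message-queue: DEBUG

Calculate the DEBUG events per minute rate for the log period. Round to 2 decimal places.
0.25

To calculate the rate:

1. Count total DEBUG events: 7
2. Total time period: 28 minutes
3. Rate = 7 / 28 = 0.25 events per minute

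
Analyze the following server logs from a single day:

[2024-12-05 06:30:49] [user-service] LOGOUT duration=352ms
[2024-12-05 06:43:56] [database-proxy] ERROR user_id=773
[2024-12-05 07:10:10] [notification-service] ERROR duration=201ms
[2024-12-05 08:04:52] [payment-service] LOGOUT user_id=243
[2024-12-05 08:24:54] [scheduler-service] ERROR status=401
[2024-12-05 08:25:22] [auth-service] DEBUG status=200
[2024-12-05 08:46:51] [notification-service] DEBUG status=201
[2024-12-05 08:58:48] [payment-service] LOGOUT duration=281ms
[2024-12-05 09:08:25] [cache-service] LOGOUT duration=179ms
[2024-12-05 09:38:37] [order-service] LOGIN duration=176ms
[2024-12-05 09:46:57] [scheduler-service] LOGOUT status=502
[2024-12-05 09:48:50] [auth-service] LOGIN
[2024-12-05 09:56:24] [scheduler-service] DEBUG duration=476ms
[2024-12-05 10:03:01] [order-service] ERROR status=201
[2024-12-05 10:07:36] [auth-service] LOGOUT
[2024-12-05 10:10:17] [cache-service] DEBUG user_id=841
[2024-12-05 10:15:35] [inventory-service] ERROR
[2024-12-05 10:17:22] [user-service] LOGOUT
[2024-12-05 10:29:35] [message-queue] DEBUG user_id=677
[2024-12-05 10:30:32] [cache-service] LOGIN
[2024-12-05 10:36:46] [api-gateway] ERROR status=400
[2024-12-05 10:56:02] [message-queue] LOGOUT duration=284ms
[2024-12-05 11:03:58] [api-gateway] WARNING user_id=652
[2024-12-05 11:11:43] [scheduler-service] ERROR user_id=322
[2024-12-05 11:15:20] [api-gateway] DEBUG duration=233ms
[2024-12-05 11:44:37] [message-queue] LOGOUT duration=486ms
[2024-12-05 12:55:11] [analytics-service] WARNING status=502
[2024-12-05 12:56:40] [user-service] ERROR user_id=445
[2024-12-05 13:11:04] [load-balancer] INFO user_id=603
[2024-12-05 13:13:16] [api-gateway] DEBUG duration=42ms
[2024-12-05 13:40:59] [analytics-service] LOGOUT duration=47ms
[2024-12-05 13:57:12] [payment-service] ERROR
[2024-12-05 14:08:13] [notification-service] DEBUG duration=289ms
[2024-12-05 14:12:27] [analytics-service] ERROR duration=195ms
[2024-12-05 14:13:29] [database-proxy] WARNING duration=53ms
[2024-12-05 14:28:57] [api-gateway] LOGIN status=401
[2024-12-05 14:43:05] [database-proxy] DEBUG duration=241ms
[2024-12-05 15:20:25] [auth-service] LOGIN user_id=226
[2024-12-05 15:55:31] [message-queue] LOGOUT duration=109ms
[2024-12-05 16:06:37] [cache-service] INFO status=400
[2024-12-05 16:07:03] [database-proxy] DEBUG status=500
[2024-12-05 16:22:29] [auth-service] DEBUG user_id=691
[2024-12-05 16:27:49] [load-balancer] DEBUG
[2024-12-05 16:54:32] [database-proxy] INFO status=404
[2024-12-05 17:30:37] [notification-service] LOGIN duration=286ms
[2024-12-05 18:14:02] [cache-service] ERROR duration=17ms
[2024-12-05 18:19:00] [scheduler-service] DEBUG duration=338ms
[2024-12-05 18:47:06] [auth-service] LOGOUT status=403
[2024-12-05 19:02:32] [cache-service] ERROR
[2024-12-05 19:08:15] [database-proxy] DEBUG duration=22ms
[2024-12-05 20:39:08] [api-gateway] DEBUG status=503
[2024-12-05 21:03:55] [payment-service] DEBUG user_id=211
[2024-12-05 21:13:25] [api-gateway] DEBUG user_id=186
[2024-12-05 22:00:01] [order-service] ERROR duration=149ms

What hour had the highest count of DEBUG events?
16

To find the peak hour:

1. Group all DEBUG events by hour
2. Count events in each hour
3. Find hour with maximum count
4. Peak hour: 16 (with 3 events)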